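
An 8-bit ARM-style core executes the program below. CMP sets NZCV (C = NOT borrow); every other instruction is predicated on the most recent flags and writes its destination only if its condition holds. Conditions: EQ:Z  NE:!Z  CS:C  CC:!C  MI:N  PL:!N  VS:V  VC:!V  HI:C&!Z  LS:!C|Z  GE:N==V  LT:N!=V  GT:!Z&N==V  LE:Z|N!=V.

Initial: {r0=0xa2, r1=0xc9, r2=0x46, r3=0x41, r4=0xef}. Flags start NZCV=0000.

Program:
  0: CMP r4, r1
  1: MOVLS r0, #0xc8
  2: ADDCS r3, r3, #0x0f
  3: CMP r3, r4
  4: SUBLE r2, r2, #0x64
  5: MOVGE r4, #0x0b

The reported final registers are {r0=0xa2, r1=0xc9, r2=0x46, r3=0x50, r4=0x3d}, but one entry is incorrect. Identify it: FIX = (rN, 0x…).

FIX = (r4, 0x0b)

0: ✓ CMP  NZCV=0010
1: · MOVLS
2: ✓ ADDCS  r3←0x50
3: ✓ CMP  NZCV=0000
4: · SUBLE
5: ✓ MOVGE  r4←0x0b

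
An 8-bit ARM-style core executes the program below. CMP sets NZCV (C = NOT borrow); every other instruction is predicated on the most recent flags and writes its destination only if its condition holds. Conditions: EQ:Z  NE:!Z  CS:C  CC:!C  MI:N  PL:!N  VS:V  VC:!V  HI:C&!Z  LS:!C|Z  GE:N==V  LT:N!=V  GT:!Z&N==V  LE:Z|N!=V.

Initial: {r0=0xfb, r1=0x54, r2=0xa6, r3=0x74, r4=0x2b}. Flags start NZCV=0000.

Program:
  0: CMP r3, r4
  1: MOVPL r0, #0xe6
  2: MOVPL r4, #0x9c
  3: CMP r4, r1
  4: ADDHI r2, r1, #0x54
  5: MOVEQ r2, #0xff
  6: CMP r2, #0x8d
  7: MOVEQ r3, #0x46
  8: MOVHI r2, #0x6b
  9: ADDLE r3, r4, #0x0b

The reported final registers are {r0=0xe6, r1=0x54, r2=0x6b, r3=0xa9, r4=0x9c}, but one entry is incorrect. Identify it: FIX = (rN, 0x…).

0: ✓ CMP  NZCV=0010
1: ✓ MOVPL  r0←0xe6
2: ✓ MOVPL  r4←0x9c
3: ✓ CMP  NZCV=0011
4: ✓ ADDHI  r2←0xa8
5: · MOVEQ
6: ✓ CMP  NZCV=0010
7: · MOVEQ
8: ✓ MOVHI  r2←0x6b
9: · ADDLE

FIX = (r3, 0x74)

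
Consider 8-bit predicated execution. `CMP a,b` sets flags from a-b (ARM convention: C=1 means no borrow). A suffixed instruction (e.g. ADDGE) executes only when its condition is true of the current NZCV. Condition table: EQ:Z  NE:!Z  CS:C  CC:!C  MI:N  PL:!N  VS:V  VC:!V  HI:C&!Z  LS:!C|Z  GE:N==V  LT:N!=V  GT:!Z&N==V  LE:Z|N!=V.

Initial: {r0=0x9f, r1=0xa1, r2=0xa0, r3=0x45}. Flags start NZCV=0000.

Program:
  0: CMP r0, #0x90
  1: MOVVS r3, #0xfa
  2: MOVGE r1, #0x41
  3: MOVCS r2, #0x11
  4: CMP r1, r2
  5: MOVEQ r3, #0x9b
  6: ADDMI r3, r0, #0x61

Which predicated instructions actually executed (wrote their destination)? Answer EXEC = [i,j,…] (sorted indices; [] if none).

EXEC = [2,3]

[0] flags=0010 → (cmp)
[1] flags=0010 VS?F → skip
[2] flags=0010 GE?T → r1=0x41
[3] flags=0010 CS?T → r2=0x11
[4] flags=0010 → (cmp)
[5] flags=0010 EQ?F → skip
[6] flags=0010 MI?F → skip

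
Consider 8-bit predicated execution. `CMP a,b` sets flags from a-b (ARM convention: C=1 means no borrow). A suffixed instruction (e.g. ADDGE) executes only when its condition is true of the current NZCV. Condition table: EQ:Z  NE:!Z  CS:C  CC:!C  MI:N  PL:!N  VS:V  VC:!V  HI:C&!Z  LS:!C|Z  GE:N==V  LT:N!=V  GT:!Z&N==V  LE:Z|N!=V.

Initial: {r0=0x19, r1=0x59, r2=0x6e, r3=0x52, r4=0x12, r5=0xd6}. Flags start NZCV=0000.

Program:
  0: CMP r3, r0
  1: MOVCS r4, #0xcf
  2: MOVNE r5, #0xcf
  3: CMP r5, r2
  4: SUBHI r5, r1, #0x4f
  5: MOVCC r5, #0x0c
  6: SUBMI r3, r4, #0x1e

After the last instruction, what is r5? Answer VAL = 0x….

[0] flags=0010 → (cmp)
[1] flags=0010 CS?T → r4=0xcf
[2] flags=0010 NE?T → r5=0xcf
[3] flags=0011 → (cmp)
[4] flags=0011 HI?T → r5=0x0a
[5] flags=0011 CC?F → skip
[6] flags=0011 MI?F → skip

VAL = 0x0a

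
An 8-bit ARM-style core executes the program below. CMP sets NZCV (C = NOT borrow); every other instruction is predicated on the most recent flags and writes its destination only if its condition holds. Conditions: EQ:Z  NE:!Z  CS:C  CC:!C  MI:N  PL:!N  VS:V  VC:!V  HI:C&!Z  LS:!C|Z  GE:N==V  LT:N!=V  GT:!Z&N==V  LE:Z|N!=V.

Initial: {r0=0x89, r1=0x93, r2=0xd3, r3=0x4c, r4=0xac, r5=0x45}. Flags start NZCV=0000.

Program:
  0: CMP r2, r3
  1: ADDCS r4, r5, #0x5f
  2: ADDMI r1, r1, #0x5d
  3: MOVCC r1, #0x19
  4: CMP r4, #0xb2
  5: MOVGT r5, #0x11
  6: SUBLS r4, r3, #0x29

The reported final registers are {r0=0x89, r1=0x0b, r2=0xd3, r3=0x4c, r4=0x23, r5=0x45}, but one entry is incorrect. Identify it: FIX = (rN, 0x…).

[0] flags=1010 → (cmp)
[1] flags=1010 CS?T → r4=0xa4
[2] flags=1010 MI?T → r1=0xf0
[3] flags=1010 CC?F → skip
[4] flags=1000 → (cmp)
[5] flags=1000 GT?F → skip
[6] flags=1000 LS?T → r4=0x23

FIX = (r1, 0xf0)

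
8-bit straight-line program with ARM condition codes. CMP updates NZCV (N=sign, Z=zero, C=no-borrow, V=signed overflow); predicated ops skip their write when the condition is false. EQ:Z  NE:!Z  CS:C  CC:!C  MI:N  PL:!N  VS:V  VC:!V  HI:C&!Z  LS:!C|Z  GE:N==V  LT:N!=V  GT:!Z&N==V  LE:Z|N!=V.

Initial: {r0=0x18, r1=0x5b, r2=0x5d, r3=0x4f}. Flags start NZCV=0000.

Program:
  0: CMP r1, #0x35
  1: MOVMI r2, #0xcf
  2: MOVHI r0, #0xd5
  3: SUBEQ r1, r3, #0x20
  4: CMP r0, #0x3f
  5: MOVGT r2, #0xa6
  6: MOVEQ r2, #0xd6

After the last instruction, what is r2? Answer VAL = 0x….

VAL = 0x5d

0: ✓ CMP  NZCV=0010
1: · MOVMI
2: ✓ MOVHI  r0←0xd5
3: · SUBEQ
4: ✓ CMP  NZCV=1010
5: · MOVGT
6: · MOVEQ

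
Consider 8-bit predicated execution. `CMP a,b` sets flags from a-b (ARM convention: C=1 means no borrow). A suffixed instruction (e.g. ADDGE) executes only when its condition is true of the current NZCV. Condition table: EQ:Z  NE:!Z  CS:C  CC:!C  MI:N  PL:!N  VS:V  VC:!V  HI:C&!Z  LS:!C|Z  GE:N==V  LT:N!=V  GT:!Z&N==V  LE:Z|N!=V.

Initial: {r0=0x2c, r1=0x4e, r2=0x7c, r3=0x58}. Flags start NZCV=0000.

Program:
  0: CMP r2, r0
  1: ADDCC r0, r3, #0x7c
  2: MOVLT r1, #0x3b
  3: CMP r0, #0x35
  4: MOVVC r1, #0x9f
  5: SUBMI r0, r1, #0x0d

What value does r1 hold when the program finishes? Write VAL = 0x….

0: ✓ CMP  NZCV=0010
1: · ADDCC
2: · MOVLT
3: ✓ CMP  NZCV=1000
4: ✓ MOVVC  r1←0x9f
5: ✓ SUBMI  r0←0x92

VAL = 0x9f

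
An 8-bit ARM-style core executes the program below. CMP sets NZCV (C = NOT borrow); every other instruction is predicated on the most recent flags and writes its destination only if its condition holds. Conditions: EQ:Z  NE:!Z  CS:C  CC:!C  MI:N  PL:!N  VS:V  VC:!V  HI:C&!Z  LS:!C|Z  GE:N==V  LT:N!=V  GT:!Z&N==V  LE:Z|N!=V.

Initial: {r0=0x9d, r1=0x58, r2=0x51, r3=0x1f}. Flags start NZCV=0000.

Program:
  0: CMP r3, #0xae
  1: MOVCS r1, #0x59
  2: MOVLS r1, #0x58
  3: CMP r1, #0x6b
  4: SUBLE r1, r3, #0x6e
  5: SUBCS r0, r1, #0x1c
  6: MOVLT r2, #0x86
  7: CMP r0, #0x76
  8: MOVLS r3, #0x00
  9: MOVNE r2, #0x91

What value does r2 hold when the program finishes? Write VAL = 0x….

[0] flags=0000 → (cmp)
[1] flags=0000 CS?F → skip
[2] flags=0000 LS?T → r1=0x58
[3] flags=1000 → (cmp)
[4] flags=1000 LE?T → r1=0xb1
[5] flags=1000 CS?F → skip
[6] flags=1000 LT?T → r2=0x86
[7] flags=0011 → (cmp)
[8] flags=0011 LS?F → skip
[9] flags=0011 NE?T → r2=0x91

VAL = 0x91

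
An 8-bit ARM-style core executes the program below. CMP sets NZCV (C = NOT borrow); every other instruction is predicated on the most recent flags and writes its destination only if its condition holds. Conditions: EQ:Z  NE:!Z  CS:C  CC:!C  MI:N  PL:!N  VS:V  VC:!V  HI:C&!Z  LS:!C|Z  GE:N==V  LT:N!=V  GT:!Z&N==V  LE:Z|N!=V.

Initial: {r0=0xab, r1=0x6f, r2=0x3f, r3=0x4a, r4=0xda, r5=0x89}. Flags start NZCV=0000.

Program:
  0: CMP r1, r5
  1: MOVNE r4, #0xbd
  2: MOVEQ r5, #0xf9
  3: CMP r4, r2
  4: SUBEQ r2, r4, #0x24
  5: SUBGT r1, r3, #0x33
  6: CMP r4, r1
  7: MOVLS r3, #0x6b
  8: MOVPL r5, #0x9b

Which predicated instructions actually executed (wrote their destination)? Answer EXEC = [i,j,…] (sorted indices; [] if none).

0: ✓ CMP  NZCV=1001
1: ✓ MOVNE  r4←0xbd
2: · MOVEQ
3: ✓ CMP  NZCV=0011
4: · SUBEQ
5: · SUBGT
6: ✓ CMP  NZCV=0011
7: · MOVLS
8: ✓ MOVPL  r5←0x9b

EXEC = [1,8]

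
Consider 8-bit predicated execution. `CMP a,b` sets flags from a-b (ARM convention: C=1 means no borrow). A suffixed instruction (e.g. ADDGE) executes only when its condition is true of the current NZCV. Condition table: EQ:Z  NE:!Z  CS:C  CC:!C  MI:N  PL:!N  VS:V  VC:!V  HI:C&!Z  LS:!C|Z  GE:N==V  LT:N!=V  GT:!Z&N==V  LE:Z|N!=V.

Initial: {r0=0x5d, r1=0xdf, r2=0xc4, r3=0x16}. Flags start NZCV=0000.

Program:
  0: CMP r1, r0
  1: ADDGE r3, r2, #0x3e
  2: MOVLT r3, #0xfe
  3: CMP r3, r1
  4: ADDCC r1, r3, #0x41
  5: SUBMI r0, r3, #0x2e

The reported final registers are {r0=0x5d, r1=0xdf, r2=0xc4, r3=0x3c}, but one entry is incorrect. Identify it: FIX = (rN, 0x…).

FIX = (r3, 0xfe)

0: ✓ CMP  NZCV=1010
1: · ADDGE
2: ✓ MOVLT  r3←0xfe
3: ✓ CMP  NZCV=0010
4: · ADDCC
5: · SUBMI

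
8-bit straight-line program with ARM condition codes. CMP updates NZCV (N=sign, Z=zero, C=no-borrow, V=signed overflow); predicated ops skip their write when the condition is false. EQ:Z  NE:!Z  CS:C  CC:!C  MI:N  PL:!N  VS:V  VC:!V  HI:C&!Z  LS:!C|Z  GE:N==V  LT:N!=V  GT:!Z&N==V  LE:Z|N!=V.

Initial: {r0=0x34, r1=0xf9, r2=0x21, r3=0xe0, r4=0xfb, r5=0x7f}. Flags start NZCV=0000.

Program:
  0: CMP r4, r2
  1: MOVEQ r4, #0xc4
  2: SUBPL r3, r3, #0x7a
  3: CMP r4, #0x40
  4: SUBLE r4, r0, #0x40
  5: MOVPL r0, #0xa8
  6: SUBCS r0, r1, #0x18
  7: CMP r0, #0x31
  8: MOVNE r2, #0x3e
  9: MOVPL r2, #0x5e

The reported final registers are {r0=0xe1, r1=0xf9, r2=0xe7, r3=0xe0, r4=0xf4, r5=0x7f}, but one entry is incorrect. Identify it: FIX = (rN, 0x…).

0: ✓ CMP  NZCV=1010
1: · MOVEQ
2: · SUBPL
3: ✓ CMP  NZCV=1010
4: ✓ SUBLE  r4←0xf4
5: · MOVPL
6: ✓ SUBCS  r0←0xe1
7: ✓ CMP  NZCV=1010
8: ✓ MOVNE  r2←0x3e
9: · MOVPL

FIX = (r2, 0x3e)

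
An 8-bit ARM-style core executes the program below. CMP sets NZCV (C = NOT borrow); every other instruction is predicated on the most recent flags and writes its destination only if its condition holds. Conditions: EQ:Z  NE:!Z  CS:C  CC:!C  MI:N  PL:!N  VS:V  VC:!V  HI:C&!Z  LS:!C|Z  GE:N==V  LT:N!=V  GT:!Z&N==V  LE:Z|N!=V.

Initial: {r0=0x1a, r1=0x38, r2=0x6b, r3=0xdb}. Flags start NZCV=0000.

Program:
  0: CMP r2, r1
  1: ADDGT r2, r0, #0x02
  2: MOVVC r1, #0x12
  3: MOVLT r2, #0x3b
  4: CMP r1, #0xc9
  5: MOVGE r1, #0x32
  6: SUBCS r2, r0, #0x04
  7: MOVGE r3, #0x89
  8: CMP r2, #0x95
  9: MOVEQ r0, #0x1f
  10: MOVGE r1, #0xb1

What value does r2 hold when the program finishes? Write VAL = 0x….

VAL = 0x1c

0: ✓ CMP  NZCV=0010
1: ✓ ADDGT  r2←0x1c
2: ✓ MOVVC  r1←0x12
3: · MOVLT
4: ✓ CMP  NZCV=0000
5: ✓ MOVGE  r1←0x32
6: · SUBCS
7: ✓ MOVGE  r3←0x89
8: ✓ CMP  NZCV=1001
9: · MOVEQ
10: ✓ MOVGE  r1←0xb1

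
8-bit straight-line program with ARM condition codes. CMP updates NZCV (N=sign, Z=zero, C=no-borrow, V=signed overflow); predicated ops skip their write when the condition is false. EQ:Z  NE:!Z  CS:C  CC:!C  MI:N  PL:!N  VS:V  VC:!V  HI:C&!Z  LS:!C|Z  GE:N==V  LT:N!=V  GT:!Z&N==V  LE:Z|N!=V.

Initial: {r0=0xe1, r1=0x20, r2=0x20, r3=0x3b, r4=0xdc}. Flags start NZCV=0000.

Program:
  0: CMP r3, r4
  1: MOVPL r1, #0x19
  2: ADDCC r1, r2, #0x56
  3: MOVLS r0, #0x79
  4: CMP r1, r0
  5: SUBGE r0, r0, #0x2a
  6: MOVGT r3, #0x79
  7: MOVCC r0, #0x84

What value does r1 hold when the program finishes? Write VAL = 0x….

[0] flags=0000 → (cmp)
[1] flags=0000 PL?T → r1=0x19
[2] flags=0000 CC?T → r1=0x76
[3] flags=0000 LS?T → r0=0x79
[4] flags=1000 → (cmp)
[5] flags=1000 GE?F → skip
[6] flags=1000 GT?F → skip
[7] flags=1000 CC?T → r0=0x84

VAL = 0x76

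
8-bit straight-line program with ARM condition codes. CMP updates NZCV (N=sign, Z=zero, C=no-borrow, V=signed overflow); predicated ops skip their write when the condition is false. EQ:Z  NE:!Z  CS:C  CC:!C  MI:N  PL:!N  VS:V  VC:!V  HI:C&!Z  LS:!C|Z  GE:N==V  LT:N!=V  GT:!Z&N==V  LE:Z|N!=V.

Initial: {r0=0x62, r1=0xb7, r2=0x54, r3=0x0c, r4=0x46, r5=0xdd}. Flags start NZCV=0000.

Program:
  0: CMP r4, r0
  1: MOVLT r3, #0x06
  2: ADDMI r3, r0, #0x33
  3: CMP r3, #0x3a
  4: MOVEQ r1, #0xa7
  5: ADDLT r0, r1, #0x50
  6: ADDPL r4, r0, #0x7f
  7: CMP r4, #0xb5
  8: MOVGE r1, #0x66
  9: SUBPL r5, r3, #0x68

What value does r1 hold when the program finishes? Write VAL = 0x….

[0] flags=1000 → (cmp)
[1] flags=1000 LT?T → r3=0x06
[2] flags=1000 MI?T → r3=0x95
[3] flags=0011 → (cmp)
[4] flags=0011 EQ?F → skip
[5] flags=0011 LT?T → r0=0x07
[6] flags=0011 PL?T → r4=0x86
[7] flags=1000 → (cmp)
[8] flags=1000 GE?F → skip
[9] flags=1000 PL?F → skip

VAL = 0xb7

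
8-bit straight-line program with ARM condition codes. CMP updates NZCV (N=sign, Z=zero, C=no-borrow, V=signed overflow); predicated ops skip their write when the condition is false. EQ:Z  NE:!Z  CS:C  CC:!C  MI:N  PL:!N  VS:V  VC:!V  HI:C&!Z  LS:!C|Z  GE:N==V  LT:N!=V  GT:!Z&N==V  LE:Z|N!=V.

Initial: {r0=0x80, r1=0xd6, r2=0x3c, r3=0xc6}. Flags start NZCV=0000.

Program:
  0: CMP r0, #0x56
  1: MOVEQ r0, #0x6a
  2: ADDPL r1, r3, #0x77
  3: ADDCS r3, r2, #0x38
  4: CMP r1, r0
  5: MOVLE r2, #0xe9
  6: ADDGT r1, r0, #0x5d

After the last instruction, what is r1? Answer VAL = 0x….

[0] flags=0011 → (cmp)
[1] flags=0011 EQ?F → skip
[2] flags=0011 PL?T → r1=0x3d
[3] flags=0011 CS?T → r3=0x74
[4] flags=1001 → (cmp)
[5] flags=1001 LE?F → skip
[6] flags=1001 GT?T → r1=0xdd

VAL = 0xdd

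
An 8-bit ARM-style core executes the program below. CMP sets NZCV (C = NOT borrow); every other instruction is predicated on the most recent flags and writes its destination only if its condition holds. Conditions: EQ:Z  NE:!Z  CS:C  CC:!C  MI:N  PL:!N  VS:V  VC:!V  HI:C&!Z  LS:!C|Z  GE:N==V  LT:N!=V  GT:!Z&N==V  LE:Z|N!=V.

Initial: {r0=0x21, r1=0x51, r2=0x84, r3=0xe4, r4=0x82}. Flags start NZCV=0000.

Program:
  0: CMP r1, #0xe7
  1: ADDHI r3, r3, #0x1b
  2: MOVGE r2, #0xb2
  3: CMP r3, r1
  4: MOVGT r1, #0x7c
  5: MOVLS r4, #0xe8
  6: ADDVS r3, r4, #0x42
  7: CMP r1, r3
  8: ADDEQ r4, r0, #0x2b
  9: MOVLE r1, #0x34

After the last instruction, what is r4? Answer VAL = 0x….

0: ✓ CMP  NZCV=0000
1: · ADDHI
2: ✓ MOVGE  r2←0xb2
3: ✓ CMP  NZCV=1010
4: · MOVGT
5: · MOVLS
6: · ADDVS
7: ✓ CMP  NZCV=0000
8: · ADDEQ
9: · MOVLE

VAL = 0x82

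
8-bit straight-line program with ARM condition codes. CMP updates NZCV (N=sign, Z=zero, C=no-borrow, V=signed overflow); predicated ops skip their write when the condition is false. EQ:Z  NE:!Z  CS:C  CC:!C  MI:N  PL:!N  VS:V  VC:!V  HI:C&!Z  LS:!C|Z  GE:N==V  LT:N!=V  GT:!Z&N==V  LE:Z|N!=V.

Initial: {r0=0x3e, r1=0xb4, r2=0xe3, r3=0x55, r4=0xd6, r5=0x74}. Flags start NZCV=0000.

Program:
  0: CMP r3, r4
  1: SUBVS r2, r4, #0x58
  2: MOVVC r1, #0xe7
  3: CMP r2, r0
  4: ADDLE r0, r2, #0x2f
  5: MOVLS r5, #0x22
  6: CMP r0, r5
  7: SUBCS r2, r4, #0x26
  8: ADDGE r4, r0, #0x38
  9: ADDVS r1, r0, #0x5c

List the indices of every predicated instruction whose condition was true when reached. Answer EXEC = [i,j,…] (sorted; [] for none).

EXEC = [2,4]

0: ✓ CMP  NZCV=0000
1: · SUBVS
2: ✓ MOVVC  r1←0xe7
3: ✓ CMP  NZCV=1010
4: ✓ ADDLE  r0←0x12
5: · MOVLS
6: ✓ CMP  NZCV=1000
7: · SUBCS
8: · ADDGE
9: · ADDVS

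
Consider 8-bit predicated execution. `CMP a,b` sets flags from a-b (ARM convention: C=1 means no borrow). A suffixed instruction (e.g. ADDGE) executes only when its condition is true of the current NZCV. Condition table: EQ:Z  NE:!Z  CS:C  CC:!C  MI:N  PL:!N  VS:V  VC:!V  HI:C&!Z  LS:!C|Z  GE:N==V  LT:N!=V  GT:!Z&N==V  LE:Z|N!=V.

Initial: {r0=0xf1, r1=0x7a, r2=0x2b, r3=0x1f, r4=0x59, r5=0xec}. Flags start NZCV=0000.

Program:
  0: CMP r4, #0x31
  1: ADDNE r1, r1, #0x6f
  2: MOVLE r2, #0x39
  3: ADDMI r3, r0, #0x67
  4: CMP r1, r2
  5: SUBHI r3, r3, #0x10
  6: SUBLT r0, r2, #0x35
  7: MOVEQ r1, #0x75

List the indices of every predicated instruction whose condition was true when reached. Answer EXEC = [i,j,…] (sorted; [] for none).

EXEC = [1,5,6]

0: ✓ CMP  NZCV=0010
1: ✓ ADDNE  r1←0xe9
2: · MOVLE
3: · ADDMI
4: ✓ CMP  NZCV=1010
5: ✓ SUBHI  r3←0x0f
6: ✓ SUBLT  r0←0xf6
7: · MOVEQ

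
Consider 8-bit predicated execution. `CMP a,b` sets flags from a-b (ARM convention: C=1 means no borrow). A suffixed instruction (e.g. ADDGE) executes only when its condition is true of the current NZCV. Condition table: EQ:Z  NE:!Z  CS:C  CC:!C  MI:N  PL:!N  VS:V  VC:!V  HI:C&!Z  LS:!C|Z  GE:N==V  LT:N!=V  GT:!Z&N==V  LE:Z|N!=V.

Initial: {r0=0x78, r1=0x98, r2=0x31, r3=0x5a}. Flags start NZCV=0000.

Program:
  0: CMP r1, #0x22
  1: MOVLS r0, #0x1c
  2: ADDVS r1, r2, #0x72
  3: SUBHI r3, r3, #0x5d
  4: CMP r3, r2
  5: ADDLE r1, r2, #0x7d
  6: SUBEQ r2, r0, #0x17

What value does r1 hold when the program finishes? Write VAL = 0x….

VAL = 0xae

[0] flags=0011 → (cmp)
[1] flags=0011 LS?F → skip
[2] flags=0011 VS?T → r1=0xa3
[3] flags=0011 HI?T → r3=0xfd
[4] flags=1010 → (cmp)
[5] flags=1010 LE?T → r1=0xae
[6] flags=1010 EQ?F → skip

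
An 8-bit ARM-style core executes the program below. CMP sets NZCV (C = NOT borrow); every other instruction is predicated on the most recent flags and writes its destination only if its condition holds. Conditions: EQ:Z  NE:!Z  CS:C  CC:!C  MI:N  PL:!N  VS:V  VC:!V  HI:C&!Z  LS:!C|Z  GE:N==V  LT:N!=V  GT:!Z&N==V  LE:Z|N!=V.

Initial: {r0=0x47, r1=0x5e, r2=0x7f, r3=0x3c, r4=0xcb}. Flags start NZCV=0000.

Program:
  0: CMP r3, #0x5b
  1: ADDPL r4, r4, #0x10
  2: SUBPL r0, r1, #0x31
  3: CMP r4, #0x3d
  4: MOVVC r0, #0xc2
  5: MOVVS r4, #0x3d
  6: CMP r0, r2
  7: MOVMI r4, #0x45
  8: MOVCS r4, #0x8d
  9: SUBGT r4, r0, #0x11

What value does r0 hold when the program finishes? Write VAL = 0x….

[0] flags=1000 → (cmp)
[1] flags=1000 PL?F → skip
[2] flags=1000 PL?F → skip
[3] flags=1010 → (cmp)
[4] flags=1010 VC?T → r0=0xc2
[5] flags=1010 VS?F → skip
[6] flags=0011 → (cmp)
[7] flags=0011 MI?F → skip
[8] flags=0011 CS?T → r4=0x8d
[9] flags=0011 GT?F → skip

VAL = 0xc2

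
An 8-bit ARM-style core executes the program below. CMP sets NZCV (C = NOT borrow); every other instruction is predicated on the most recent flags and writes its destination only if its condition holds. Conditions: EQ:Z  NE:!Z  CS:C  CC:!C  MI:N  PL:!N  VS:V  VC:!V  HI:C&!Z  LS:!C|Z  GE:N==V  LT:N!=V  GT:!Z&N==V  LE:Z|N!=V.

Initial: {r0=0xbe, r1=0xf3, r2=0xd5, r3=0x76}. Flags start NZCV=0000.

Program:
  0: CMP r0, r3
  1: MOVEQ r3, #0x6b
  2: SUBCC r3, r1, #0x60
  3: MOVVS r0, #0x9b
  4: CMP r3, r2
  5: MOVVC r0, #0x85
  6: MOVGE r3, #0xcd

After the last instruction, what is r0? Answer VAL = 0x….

VAL = 0x9b

[0] flags=0011 → (cmp)
[1] flags=0011 EQ?F → skip
[2] flags=0011 CC?F → skip
[3] flags=0011 VS?T → r0=0x9b
[4] flags=1001 → (cmp)
[5] flags=1001 VC?F → skip
[6] flags=1001 GE?T → r3=0xcd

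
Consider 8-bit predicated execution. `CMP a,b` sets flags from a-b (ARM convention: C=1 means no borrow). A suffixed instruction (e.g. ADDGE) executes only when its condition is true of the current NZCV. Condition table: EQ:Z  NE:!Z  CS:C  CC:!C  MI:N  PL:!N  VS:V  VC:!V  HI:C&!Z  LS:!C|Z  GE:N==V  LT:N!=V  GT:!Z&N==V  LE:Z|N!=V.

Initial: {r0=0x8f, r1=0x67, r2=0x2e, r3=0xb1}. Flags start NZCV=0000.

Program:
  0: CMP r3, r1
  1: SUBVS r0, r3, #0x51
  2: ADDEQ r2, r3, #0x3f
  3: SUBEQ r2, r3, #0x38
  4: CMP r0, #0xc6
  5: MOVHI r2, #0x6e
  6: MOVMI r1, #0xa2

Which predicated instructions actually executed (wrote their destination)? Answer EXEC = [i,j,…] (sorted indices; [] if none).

EXEC = [1,6]

[0] flags=0011 → (cmp)
[1] flags=0011 VS?T → r0=0x60
[2] flags=0011 EQ?F → skip
[3] flags=0011 EQ?F → skip
[4] flags=1001 → (cmp)
[5] flags=1001 HI?F → skip
[6] flags=1001 MI?T → r1=0xa2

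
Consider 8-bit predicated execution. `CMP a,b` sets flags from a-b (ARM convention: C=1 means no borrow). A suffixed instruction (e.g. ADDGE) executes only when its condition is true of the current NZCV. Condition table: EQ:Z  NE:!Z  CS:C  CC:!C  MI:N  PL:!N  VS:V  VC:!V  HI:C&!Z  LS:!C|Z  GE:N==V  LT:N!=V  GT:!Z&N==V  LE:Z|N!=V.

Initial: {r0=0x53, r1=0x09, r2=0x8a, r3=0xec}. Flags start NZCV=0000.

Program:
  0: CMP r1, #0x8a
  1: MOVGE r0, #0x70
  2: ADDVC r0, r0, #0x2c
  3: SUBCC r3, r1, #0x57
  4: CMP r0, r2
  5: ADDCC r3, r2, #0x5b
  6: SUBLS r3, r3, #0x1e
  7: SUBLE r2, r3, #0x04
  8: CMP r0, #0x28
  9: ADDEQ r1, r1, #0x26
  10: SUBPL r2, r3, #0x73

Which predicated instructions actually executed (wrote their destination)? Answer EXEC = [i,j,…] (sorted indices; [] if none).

EXEC = [1,2,3,10]

[0] flags=0000 → (cmp)
[1] flags=0000 GE?T → r0=0x70
[2] flags=0000 VC?T → r0=0x9c
[3] flags=0000 CC?T → r3=0xb2
[4] flags=0010 → (cmp)
[5] flags=0010 CC?F → skip
[6] flags=0010 LS?F → skip
[7] flags=0010 LE?F → skip
[8] flags=0011 → (cmp)
[9] flags=0011 EQ?F → skip
[10] flags=0011 PL?T → r2=0x3f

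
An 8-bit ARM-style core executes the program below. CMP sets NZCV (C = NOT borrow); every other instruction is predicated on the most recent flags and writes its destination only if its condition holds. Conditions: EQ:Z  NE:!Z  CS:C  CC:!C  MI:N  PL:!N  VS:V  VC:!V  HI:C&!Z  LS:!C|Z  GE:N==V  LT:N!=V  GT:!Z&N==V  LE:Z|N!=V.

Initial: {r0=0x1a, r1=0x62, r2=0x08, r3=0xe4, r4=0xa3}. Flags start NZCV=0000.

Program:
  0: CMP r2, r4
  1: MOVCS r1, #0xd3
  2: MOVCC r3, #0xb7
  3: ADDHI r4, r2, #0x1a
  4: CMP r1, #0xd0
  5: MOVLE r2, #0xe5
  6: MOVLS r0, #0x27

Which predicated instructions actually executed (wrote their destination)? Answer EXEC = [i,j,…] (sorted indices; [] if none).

EXEC = [2,6]

0: ✓ CMP  NZCV=0000
1: · MOVCS
2: ✓ MOVCC  r3←0xb7
3: · ADDHI
4: ✓ CMP  NZCV=1001
5: · MOVLE
6: ✓ MOVLS  r0←0x27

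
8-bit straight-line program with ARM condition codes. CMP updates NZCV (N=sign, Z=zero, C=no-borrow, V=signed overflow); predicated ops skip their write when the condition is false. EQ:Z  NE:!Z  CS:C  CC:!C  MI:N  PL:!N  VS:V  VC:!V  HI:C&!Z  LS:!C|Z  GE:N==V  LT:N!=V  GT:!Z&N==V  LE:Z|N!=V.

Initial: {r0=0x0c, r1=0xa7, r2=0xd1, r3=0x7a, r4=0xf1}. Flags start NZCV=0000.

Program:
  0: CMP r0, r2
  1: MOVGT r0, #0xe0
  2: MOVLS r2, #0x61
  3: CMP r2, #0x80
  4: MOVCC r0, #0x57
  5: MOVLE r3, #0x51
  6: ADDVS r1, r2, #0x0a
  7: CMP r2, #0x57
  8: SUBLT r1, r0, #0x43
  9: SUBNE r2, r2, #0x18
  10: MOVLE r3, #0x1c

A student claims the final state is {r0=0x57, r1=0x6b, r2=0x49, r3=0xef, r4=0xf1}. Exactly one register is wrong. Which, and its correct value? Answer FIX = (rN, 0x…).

FIX = (r3, 0x7a)

0: ✓ CMP  NZCV=0000
1: ✓ MOVGT  r0←0xe0
2: ✓ MOVLS  r2←0x61
3: ✓ CMP  NZCV=1001
4: ✓ MOVCC  r0←0x57
5: · MOVLE
6: ✓ ADDVS  r1←0x6b
7: ✓ CMP  NZCV=0010
8: · SUBLT
9: ✓ SUBNE  r2←0x49
10: · MOVLE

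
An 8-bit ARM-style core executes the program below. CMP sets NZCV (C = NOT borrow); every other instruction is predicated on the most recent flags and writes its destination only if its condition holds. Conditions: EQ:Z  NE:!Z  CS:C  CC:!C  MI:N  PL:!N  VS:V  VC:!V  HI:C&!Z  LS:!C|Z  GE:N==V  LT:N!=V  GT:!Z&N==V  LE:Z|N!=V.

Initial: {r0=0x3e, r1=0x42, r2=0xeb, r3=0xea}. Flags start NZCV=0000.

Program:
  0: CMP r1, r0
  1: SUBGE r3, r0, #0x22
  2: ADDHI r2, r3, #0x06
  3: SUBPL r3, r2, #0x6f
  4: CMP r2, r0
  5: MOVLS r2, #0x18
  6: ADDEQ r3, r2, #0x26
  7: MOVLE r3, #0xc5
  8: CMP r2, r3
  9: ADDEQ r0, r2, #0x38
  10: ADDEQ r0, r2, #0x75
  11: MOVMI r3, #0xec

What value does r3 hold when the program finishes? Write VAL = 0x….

[0] flags=0010 → (cmp)
[1] flags=0010 GE?T → r3=0x1c
[2] flags=0010 HI?T → r2=0x22
[3] flags=0010 PL?T → r3=0xb3
[4] flags=1000 → (cmp)
[5] flags=1000 LS?T → r2=0x18
[6] flags=1000 EQ?F → skip
[7] flags=1000 LE?T → r3=0xc5
[8] flags=0000 → (cmp)
[9] flags=0000 EQ?F → skip
[10] flags=0000 EQ?F → skip
[11] flags=0000 MI?F → skip

VAL = 0xc5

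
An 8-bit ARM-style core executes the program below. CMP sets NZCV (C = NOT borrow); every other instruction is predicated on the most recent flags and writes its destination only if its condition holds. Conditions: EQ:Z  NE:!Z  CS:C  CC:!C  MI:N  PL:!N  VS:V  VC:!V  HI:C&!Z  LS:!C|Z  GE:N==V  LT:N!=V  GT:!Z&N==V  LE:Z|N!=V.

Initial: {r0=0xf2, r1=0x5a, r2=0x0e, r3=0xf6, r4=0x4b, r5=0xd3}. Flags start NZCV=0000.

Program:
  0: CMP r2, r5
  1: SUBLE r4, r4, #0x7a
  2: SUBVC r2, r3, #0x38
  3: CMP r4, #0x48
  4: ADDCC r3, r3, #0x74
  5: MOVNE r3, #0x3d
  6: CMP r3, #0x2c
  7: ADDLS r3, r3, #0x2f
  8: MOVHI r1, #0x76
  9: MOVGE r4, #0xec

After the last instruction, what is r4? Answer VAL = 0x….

[0] flags=0000 → (cmp)
[1] flags=0000 LE?F → skip
[2] flags=0000 VC?T → r2=0xbe
[3] flags=0010 → (cmp)
[4] flags=0010 CC?F → skip
[5] flags=0010 NE?T → r3=0x3d
[6] flags=0010 → (cmp)
[7] flags=0010 LS?F → skip
[8] flags=0010 HI?T → r1=0x76
[9] flags=0010 GE?T → r4=0xec

VAL = 0xec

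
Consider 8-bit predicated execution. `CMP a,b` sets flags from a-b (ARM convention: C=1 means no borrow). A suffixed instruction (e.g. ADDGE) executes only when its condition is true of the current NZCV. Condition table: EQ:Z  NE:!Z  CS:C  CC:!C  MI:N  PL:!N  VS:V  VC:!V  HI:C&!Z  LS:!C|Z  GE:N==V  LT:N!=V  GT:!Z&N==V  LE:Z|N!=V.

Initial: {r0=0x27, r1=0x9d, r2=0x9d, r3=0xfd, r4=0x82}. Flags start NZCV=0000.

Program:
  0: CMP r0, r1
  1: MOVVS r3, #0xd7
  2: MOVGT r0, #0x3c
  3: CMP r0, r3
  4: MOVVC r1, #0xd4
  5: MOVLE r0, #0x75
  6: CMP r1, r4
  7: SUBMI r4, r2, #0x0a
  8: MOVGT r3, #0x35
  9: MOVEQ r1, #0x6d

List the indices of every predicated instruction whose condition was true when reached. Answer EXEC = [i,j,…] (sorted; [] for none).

0: ✓ CMP  NZCV=1001
1: ✓ MOVVS  r3←0xd7
2: ✓ MOVGT  r0←0x3c
3: ✓ CMP  NZCV=0000
4: ✓ MOVVC  r1←0xd4
5: · MOVLE
6: ✓ CMP  NZCV=0010
7: · SUBMI
8: ✓ MOVGT  r3←0x35
9: · MOVEQ

EXEC = [1,2,4,8]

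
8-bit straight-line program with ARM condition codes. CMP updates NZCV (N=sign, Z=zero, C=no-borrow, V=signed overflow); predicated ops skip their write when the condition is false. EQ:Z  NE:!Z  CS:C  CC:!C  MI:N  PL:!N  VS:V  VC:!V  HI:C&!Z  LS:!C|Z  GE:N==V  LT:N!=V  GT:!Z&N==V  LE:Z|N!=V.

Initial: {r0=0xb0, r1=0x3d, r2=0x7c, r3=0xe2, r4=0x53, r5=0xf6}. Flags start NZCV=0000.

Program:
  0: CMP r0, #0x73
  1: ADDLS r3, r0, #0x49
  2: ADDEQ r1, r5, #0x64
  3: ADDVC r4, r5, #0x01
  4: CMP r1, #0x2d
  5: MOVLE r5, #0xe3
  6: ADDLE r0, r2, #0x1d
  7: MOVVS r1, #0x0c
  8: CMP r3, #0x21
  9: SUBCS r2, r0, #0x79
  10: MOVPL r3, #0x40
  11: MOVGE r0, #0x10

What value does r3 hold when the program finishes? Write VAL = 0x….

0: ✓ CMP  NZCV=0011
1: · ADDLS
2: · ADDEQ
3: · ADDVC
4: ✓ CMP  NZCV=0010
5: · MOVLE
6: · ADDLE
7: · MOVVS
8: ✓ CMP  NZCV=1010
9: ✓ SUBCS  r2←0x37
10: · MOVPL
11: · MOVGE

VAL = 0xe2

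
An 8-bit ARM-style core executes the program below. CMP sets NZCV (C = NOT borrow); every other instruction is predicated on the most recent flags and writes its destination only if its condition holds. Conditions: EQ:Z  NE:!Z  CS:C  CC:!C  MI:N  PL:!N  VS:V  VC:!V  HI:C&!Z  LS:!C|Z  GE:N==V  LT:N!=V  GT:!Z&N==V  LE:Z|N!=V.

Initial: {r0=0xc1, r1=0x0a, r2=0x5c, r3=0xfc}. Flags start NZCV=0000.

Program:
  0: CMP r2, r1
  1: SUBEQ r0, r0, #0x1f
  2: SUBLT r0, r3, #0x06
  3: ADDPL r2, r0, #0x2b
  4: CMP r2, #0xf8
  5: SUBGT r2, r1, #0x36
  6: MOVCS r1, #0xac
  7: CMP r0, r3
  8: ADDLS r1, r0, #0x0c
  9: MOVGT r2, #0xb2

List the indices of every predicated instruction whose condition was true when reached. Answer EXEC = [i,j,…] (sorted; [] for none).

EXEC = [3,8]

[0] flags=0010 → (cmp)
[1] flags=0010 EQ?F → skip
[2] flags=0010 LT?F → skip
[3] flags=0010 PL?T → r2=0xec
[4] flags=1000 → (cmp)
[5] flags=1000 GT?F → skip
[6] flags=1000 CS?F → skip
[7] flags=1000 → (cmp)
[8] flags=1000 LS?T → r1=0xcd
[9] flags=1000 GT?F → skip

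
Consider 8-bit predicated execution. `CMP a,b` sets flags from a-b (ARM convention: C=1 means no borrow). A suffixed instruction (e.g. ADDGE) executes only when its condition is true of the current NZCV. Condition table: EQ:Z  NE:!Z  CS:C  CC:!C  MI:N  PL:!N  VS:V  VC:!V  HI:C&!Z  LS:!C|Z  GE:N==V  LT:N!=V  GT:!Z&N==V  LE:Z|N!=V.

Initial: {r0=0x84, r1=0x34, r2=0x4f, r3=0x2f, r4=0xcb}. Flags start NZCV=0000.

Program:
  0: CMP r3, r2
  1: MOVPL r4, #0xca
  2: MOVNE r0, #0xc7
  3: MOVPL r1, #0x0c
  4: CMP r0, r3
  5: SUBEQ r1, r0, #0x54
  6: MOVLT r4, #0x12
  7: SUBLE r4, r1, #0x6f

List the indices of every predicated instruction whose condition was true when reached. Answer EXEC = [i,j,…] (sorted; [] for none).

EXEC = [2,6,7]

[0] flags=1000 → (cmp)
[1] flags=1000 PL?F → skip
[2] flags=1000 NE?T → r0=0xc7
[3] flags=1000 PL?F → skip
[4] flags=1010 → (cmp)
[5] flags=1010 EQ?F → skip
[6] flags=1010 LT?T → r4=0x12
[7] flags=1010 LE?T → r4=0xc5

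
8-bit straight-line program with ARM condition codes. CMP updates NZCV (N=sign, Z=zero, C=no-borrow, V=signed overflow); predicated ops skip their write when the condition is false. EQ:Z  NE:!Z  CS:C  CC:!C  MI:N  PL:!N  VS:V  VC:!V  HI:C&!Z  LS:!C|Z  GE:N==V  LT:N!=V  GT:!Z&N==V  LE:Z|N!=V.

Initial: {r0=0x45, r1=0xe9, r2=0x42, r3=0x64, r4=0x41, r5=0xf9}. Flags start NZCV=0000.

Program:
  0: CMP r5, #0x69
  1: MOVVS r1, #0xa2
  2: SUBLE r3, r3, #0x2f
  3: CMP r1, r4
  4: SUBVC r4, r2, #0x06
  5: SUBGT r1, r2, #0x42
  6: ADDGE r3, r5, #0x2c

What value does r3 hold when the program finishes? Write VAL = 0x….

0: ✓ CMP  NZCV=1010
1: · MOVVS
2: ✓ SUBLE  r3←0x35
3: ✓ CMP  NZCV=1010
4: ✓ SUBVC  r4←0x3c
5: · SUBGT
6: · ADDGE

VAL = 0x35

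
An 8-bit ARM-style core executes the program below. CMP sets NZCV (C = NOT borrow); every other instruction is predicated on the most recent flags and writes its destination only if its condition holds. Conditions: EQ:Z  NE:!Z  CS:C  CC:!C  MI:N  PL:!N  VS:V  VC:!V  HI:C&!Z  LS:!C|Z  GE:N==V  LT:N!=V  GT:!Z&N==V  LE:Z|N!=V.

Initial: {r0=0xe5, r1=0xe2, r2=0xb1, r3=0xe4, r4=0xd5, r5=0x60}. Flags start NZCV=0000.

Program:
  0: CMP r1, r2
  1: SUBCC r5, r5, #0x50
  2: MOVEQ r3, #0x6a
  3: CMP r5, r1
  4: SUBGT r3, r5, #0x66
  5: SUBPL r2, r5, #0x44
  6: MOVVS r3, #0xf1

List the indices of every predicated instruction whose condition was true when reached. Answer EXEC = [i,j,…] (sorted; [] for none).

0: ✓ CMP  NZCV=0010
1: · SUBCC
2: · MOVEQ
3: ✓ CMP  NZCV=0000
4: ✓ SUBGT  r3←0xfa
5: ✓ SUBPL  r2←0x1c
6: · MOVVS

EXEC = [4,5]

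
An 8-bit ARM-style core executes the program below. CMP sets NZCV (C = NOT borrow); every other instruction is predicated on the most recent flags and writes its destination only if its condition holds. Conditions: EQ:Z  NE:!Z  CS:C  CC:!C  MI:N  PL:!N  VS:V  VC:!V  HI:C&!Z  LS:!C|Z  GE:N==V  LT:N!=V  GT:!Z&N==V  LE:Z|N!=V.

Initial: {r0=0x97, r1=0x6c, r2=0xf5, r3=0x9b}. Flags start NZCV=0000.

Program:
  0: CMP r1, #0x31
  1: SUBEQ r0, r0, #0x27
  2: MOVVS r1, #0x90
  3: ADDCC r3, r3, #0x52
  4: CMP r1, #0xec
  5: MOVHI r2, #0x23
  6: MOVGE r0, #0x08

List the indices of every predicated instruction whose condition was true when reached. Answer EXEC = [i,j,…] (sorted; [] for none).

[0] flags=0010 → (cmp)
[1] flags=0010 EQ?F → skip
[2] flags=0010 VS?F → skip
[3] flags=0010 CC?F → skip
[4] flags=1001 → (cmp)
[5] flags=1001 HI?F → skip
[6] flags=1001 GE?T → r0=0x08

EXEC = [6]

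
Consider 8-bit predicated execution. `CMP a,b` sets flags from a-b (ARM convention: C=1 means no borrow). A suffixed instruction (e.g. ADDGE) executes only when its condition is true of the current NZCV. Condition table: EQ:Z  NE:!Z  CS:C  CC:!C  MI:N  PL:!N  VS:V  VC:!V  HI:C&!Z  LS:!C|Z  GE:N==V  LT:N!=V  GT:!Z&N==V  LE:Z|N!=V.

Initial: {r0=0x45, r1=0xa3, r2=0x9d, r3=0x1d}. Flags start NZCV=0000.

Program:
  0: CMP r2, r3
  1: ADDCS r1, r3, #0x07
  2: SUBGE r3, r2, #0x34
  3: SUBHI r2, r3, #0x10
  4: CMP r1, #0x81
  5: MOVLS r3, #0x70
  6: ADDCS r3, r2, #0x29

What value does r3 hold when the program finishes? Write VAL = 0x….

VAL = 0x70

[0] flags=1010 → (cmp)
[1] flags=1010 CS?T → r1=0x24
[2] flags=1010 GE?F → skip
[3] flags=1010 HI?T → r2=0x0d
[4] flags=1001 → (cmp)
[5] flags=1001 LS?T → r3=0x70
[6] flags=1001 CS?F → skip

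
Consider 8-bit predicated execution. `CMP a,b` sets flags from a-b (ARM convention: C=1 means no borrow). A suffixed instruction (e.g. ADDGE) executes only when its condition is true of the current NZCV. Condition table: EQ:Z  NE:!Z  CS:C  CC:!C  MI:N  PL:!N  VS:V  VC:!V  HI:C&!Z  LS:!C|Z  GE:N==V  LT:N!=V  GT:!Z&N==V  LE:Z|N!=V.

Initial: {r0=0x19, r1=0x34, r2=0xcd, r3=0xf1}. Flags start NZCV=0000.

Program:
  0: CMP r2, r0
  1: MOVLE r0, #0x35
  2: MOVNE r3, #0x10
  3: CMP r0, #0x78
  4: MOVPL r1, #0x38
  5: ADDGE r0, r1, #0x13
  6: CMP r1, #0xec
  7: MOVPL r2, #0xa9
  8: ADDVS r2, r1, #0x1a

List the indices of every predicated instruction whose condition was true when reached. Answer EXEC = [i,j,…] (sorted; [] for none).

EXEC = [1,2,7]

0: ✓ CMP  NZCV=1010
1: ✓ MOVLE  r0←0x35
2: ✓ MOVNE  r3←0x10
3: ✓ CMP  NZCV=1000
4: · MOVPL
5: · ADDGE
6: ✓ CMP  NZCV=0000
7: ✓ MOVPL  r2←0xa9
8: · ADDVS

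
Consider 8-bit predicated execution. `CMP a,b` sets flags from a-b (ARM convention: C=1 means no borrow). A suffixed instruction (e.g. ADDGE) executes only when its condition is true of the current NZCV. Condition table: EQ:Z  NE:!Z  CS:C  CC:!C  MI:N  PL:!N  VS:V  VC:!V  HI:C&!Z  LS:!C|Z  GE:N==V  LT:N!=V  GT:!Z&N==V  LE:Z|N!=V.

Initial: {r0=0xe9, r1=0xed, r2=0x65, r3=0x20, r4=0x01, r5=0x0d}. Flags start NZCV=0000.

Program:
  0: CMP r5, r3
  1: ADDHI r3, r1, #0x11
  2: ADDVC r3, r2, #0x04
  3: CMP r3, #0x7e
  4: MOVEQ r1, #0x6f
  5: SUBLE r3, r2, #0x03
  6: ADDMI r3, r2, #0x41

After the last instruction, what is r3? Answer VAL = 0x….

VAL = 0xa6

[0] flags=1000 → (cmp)
[1] flags=1000 HI?F → skip
[2] flags=1000 VC?T → r3=0x69
[3] flags=1000 → (cmp)
[4] flags=1000 EQ?F → skip
[5] flags=1000 LE?T → r3=0x62
[6] flags=1000 MI?T → r3=0xa6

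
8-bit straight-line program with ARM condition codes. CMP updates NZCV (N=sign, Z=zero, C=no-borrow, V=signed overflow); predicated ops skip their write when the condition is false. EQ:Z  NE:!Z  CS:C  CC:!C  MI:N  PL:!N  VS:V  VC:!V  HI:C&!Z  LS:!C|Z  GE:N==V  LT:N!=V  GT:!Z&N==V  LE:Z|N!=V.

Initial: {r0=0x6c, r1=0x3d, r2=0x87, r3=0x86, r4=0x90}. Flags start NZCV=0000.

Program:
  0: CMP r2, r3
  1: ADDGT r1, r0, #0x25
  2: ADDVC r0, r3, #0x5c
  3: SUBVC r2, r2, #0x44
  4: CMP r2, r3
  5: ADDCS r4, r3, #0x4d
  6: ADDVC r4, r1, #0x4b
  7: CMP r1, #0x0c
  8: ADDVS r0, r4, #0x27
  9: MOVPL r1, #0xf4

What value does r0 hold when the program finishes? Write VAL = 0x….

0: ✓ CMP  NZCV=0010
1: ✓ ADDGT  r1←0x91
2: ✓ ADDVC  r0←0xe2
3: ✓ SUBVC  r2←0x43
4: ✓ CMP  NZCV=1001
5: · ADDCS
6: · ADDVC
7: ✓ CMP  NZCV=1010
8: · ADDVS
9: · MOVPL

VAL = 0xe2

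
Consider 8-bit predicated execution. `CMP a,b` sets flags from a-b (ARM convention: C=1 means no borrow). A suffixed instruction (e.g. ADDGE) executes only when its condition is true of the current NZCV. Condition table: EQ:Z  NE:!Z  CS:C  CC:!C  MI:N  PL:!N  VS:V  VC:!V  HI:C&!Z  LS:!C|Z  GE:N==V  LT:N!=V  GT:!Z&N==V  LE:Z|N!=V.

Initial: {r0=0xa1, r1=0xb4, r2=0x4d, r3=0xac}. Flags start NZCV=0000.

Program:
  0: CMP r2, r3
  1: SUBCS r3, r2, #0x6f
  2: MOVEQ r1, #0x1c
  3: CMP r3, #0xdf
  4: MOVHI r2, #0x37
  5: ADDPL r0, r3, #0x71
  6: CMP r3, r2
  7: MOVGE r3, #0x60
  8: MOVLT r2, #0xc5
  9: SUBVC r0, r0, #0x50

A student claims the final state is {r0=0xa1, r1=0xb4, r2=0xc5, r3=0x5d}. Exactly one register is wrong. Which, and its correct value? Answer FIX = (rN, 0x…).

FIX = (r3, 0xac)

[0] flags=1001 → (cmp)
[1] flags=1001 CS?F → skip
[2] flags=1001 EQ?F → skip
[3] flags=1000 → (cmp)
[4] flags=1000 HI?F → skip
[5] flags=1000 PL?F → skip
[6] flags=0011 → (cmp)
[7] flags=0011 GE?F → skip
[8] flags=0011 LT?T → r2=0xc5
[9] flags=0011 VC?F → skip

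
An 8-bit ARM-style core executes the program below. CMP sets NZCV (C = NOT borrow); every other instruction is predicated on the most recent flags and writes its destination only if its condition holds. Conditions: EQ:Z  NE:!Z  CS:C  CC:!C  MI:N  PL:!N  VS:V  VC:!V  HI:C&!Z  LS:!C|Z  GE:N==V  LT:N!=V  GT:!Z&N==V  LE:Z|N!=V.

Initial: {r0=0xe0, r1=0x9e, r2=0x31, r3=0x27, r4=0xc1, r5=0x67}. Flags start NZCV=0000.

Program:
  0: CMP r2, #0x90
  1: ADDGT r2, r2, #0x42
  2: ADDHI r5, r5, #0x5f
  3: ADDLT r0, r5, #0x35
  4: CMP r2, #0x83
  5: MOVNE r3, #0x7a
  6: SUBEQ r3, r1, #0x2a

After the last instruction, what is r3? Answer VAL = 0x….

VAL = 0x7a

[0] flags=1001 → (cmp)
[1] flags=1001 GT?T → r2=0x73
[2] flags=1001 HI?F → skip
[3] flags=1001 LT?F → skip
[4] flags=1001 → (cmp)
[5] flags=1001 NE?T → r3=0x7a
[6] flags=1001 EQ?F → skip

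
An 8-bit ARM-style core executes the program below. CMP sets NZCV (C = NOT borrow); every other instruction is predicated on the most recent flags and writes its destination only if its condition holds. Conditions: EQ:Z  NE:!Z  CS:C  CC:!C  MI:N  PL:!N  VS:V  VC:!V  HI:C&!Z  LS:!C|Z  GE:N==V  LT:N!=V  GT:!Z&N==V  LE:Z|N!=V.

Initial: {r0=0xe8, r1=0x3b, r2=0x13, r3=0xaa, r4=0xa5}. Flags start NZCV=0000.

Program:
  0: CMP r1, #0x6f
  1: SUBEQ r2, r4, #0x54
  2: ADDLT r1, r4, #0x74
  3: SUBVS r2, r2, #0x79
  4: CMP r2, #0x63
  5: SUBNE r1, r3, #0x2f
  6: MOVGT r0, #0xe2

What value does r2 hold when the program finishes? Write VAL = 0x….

0: ✓ CMP  NZCV=1000
1: · SUBEQ
2: ✓ ADDLT  r1←0x19
3: · SUBVS
4: ✓ CMP  NZCV=1000
5: ✓ SUBNE  r1←0x7b
6: · MOVGT

VAL = 0x13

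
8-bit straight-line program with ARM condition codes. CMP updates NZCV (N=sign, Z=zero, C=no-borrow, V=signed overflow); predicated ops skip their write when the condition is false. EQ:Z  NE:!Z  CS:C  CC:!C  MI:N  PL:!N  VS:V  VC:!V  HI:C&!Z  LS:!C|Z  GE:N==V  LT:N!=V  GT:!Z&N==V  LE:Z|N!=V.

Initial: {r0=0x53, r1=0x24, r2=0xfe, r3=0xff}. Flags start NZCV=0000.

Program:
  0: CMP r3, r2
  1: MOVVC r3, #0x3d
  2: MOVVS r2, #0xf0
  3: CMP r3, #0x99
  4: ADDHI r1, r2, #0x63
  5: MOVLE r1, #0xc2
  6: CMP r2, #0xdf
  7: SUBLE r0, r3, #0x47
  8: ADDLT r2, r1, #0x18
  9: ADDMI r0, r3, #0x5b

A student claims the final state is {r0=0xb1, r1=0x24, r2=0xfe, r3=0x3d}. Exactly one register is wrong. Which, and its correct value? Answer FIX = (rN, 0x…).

FIX = (r0, 0x53)

[0] flags=0010 → (cmp)
[1] flags=0010 VC?T → r3=0x3d
[2] flags=0010 VS?F → skip
[3] flags=1001 → (cmp)
[4] flags=1001 HI?F → skip
[5] flags=1001 LE?F → skip
[6] flags=0010 → (cmp)
[7] flags=0010 LE?F → skip
[8] flags=0010 LT?F → skip
[9] flags=0010 MI?F → skip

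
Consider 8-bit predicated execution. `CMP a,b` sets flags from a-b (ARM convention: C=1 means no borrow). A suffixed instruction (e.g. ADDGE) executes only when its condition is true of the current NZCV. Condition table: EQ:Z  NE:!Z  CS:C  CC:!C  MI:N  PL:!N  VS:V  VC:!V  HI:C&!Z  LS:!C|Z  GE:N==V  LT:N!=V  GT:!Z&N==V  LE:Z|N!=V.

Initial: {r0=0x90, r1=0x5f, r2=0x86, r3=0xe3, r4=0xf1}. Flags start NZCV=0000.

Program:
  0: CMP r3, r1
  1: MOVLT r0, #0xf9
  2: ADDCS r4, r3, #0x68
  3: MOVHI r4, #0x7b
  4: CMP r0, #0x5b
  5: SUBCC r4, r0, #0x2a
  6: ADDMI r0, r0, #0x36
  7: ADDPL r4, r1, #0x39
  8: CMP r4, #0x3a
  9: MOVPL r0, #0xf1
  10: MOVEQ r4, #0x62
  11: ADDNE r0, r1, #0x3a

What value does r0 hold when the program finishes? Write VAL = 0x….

VAL = 0x99

[0] flags=1010 → (cmp)
[1] flags=1010 LT?T → r0=0xf9
[2] flags=1010 CS?T → r4=0x4b
[3] flags=1010 HI?T → r4=0x7b
[4] flags=1010 → (cmp)
[5] flags=1010 CC?F → skip
[6] flags=1010 MI?T → r0=0x2f
[7] flags=1010 PL?F → skip
[8] flags=0010 → (cmp)
[9] flags=0010 PL?T → r0=0xf1
[10] flags=0010 EQ?F → skip
[11] flags=0010 NE?T → r0=0x99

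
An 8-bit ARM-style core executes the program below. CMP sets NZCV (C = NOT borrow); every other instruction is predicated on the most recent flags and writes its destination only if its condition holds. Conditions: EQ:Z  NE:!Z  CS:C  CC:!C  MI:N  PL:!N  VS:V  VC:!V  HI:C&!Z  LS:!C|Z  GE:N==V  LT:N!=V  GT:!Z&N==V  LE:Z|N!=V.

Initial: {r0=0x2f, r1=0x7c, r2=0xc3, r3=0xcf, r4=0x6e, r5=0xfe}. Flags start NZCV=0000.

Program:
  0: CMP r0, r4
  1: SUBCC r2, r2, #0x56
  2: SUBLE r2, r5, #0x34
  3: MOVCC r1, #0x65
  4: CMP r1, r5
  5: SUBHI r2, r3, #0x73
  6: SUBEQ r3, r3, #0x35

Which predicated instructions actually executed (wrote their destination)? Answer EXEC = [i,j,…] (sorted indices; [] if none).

0: ✓ CMP  NZCV=1000
1: ✓ SUBCC  r2←0x6d
2: ✓ SUBLE  r2←0xca
3: ✓ MOVCC  r1←0x65
4: ✓ CMP  NZCV=0000
5: · SUBHI
6: · SUBEQ

EXEC = [1,2,3]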